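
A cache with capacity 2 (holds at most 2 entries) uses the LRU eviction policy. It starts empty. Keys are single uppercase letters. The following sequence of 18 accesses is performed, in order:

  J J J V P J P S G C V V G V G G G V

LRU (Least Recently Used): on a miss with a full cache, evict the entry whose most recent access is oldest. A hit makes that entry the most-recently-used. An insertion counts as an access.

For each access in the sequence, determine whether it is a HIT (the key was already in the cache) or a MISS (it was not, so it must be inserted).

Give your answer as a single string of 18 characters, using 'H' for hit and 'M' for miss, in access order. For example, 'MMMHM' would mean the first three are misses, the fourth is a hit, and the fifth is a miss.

LRU simulation (capacity=2):
  1. access J: MISS. Cache (LRU->MRU): [J]
  2. access J: HIT. Cache (LRU->MRU): [J]
  3. access J: HIT. Cache (LRU->MRU): [J]
  4. access V: MISS. Cache (LRU->MRU): [J V]
  5. access P: MISS, evict J. Cache (LRU->MRU): [V P]
  6. access J: MISS, evict V. Cache (LRU->MRU): [P J]
  7. access P: HIT. Cache (LRU->MRU): [J P]
  8. access S: MISS, evict J. Cache (LRU->MRU): [P S]
  9. access G: MISS, evict P. Cache (LRU->MRU): [S G]
  10. access C: MISS, evict S. Cache (LRU->MRU): [G C]
  11. access V: MISS, evict G. Cache (LRU->MRU): [C V]
  12. access V: HIT. Cache (LRU->MRU): [C V]
  13. access G: MISS, evict C. Cache (LRU->MRU): [V G]
  14. access V: HIT. Cache (LRU->MRU): [G V]
  15. access G: HIT. Cache (LRU->MRU): [V G]
  16. access G: HIT. Cache (LRU->MRU): [V G]
  17. access G: HIT. Cache (LRU->MRU): [V G]
  18. access V: HIT. Cache (LRU->MRU): [G V]
Total: 9 hits, 9 misses, 7 evictions

Answer: MHHMMMHMMMMHMHHHHH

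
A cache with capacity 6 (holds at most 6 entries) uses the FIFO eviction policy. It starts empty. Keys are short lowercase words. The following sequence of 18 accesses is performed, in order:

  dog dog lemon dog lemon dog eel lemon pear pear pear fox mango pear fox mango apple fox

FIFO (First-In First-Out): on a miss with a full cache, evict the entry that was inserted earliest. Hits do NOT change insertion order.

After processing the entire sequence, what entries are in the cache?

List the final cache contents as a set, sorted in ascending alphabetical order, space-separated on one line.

Answer: apple eel fox lemon mango pear

Derivation:
FIFO simulation (capacity=6):
  1. access dog: MISS. Cache (old->new): [dog]
  2. access dog: HIT. Cache (old->new): [dog]
  3. access lemon: MISS. Cache (old->new): [dog lemon]
  4. access dog: HIT. Cache (old->new): [dog lemon]
  5. access lemon: HIT. Cache (old->new): [dog lemon]
  6. access dog: HIT. Cache (old->new): [dog lemon]
  7. access eel: MISS. Cache (old->new): [dog lemon eel]
  8. access lemon: HIT. Cache (old->new): [dog lemon eel]
  9. access pear: MISS. Cache (old->new): [dog lemon eel pear]
  10. access pear: HIT. Cache (old->new): [dog lemon eel pear]
  11. access pear: HIT. Cache (old->new): [dog lemon eel pear]
  12. access fox: MISS. Cache (old->new): [dog lemon eel pear fox]
  13. access mango: MISS. Cache (old->new): [dog lemon eel pear fox mango]
  14. access pear: HIT. Cache (old->new): [dog lemon eel pear fox mango]
  15. access fox: HIT. Cache (old->new): [dog lemon eel pear fox mango]
  16. access mango: HIT. Cache (old->new): [dog lemon eel pear fox mango]
  17. access apple: MISS, evict dog. Cache (old->new): [lemon eel pear fox mango apple]
  18. access fox: HIT. Cache (old->new): [lemon eel pear fox mango apple]
Total: 11 hits, 7 misses, 1 evictions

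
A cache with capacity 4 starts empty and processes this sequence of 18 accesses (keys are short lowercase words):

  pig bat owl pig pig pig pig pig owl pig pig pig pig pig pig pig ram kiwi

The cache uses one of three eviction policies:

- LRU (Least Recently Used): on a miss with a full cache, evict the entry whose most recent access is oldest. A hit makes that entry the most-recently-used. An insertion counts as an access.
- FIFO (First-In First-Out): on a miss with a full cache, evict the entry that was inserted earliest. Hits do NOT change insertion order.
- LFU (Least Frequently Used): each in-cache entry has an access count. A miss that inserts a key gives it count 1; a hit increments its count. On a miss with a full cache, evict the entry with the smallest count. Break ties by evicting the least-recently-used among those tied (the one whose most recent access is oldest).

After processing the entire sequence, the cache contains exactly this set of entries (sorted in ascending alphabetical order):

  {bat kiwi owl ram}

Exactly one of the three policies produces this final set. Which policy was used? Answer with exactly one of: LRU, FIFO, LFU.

Answer: FIFO

Derivation:
Simulating under each policy and comparing final sets:
  LRU: final set = {kiwi owl pig ram} -> differs
  FIFO: final set = {bat kiwi owl ram} -> MATCHES target
  LFU: final set = {kiwi owl pig ram} -> differs
Only FIFO produces the target set.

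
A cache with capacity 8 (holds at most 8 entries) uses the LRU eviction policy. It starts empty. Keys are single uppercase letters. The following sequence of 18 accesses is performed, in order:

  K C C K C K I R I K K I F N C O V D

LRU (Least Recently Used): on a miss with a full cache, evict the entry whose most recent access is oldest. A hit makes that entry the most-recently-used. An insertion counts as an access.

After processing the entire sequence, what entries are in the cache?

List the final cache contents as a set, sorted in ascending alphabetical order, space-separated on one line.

LRU simulation (capacity=8):
  1. access K: MISS. Cache (LRU->MRU): [K]
  2. access C: MISS. Cache (LRU->MRU): [K C]
  3. access C: HIT. Cache (LRU->MRU): [K C]
  4. access K: HIT. Cache (LRU->MRU): [C K]
  5. access C: HIT. Cache (LRU->MRU): [K C]
  6. access K: HIT. Cache (LRU->MRU): [C K]
  7. access I: MISS. Cache (LRU->MRU): [C K I]
  8. access R: MISS. Cache (LRU->MRU): [C K I R]
  9. access I: HIT. Cache (LRU->MRU): [C K R I]
  10. access K: HIT. Cache (LRU->MRU): [C R I K]
  11. access K: HIT. Cache (LRU->MRU): [C R I K]
  12. access I: HIT. Cache (LRU->MRU): [C R K I]
  13. access F: MISS. Cache (LRU->MRU): [C R K I F]
  14. access N: MISS. Cache (LRU->MRU): [C R K I F N]
  15. access C: HIT. Cache (LRU->MRU): [R K I F N C]
  16. access O: MISS. Cache (LRU->MRU): [R K I F N C O]
  17. access V: MISS. Cache (LRU->MRU): [R K I F N C O V]
  18. access D: MISS, evict R. Cache (LRU->MRU): [K I F N C O V D]
Total: 9 hits, 9 misses, 1 evictions

Answer: C D F I K N O V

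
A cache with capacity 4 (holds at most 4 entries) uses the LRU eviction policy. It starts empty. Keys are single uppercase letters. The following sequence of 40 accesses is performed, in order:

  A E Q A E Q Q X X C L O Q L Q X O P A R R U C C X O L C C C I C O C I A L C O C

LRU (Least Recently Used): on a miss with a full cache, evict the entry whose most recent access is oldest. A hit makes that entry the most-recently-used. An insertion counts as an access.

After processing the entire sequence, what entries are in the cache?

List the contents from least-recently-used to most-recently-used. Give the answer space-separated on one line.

Answer: A L O C

Derivation:
LRU simulation (capacity=4):
  1. access A: MISS. Cache (LRU->MRU): [A]
  2. access E: MISS. Cache (LRU->MRU): [A E]
  3. access Q: MISS. Cache (LRU->MRU): [A E Q]
  4. access A: HIT. Cache (LRU->MRU): [E Q A]
  5. access E: HIT. Cache (LRU->MRU): [Q A E]
  6. access Q: HIT. Cache (LRU->MRU): [A E Q]
  7. access Q: HIT. Cache (LRU->MRU): [A E Q]
  8. access X: MISS. Cache (LRU->MRU): [A E Q X]
  9. access X: HIT. Cache (LRU->MRU): [A E Q X]
  10. access C: MISS, evict A. Cache (LRU->MRU): [E Q X C]
  11. access L: MISS, evict E. Cache (LRU->MRU): [Q X C L]
  12. access O: MISS, evict Q. Cache (LRU->MRU): [X C L O]
  13. access Q: MISS, evict X. Cache (LRU->MRU): [C L O Q]
  14. access L: HIT. Cache (LRU->MRU): [C O Q L]
  15. access Q: HIT. Cache (LRU->MRU): [C O L Q]
  16. access X: MISS, evict C. Cache (LRU->MRU): [O L Q X]
  17. access O: HIT. Cache (LRU->MRU): [L Q X O]
  18. access P: MISS, evict L. Cache (LRU->MRU): [Q X O P]
  19. access A: MISS, evict Q. Cache (LRU->MRU): [X O P A]
  20. access R: MISS, evict X. Cache (LRU->MRU): [O P A R]
  21. access R: HIT. Cache (LRU->MRU): [O P A R]
  22. access U: MISS, evict O. Cache (LRU->MRU): [P A R U]
  23. access C: MISS, evict P. Cache (LRU->MRU): [A R U C]
  24. access C: HIT. Cache (LRU->MRU): [A R U C]
  25. access X: MISS, evict A. Cache (LRU->MRU): [R U C X]
  26. access O: MISS, evict R. Cache (LRU->MRU): [U C X O]
  27. access L: MISS, evict U. Cache (LRU->MRU): [C X O L]
  28. access C: HIT. Cache (LRU->MRU): [X O L C]
  29. access C: HIT. Cache (LRU->MRU): [X O L C]
  30. access C: HIT. Cache (LRU->MRU): [X O L C]
  31. access I: MISS, evict X. Cache (LRU->MRU): [O L C I]
  32. access C: HIT. Cache (LRU->MRU): [O L I C]
  33. access O: HIT. Cache (LRU->MRU): [L I C O]
  34. access C: HIT. Cache (LRU->MRU): [L I O C]
  35. access I: HIT. Cache (LRU->MRU): [L O C I]
  36. access A: MISS, evict L. Cache (LRU->MRU): [O C I A]
  37. access L: MISS, evict O. Cache (LRU->MRU): [C I A L]
  38. access C: HIT. Cache (LRU->MRU): [I A L C]
  39. access O: MISS, evict I. Cache (LRU->MRU): [A L C O]
  40. access C: HIT. Cache (LRU->MRU): [A L O C]
Total: 19 hits, 21 misses, 17 evictions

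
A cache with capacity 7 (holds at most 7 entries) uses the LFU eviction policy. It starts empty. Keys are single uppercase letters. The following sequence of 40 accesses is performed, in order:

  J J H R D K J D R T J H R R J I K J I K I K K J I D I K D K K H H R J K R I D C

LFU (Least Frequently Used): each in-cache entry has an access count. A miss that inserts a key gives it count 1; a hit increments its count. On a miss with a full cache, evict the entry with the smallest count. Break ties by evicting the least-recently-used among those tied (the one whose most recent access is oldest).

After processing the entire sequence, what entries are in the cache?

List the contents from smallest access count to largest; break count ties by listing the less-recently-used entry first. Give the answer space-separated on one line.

LFU simulation (capacity=7):
  1. access J: MISS. Cache: [J(c=1)]
  2. access J: HIT, count now 2. Cache: [J(c=2)]
  3. access H: MISS. Cache: [H(c=1) J(c=2)]
  4. access R: MISS. Cache: [H(c=1) R(c=1) J(c=2)]
  5. access D: MISS. Cache: [H(c=1) R(c=1) D(c=1) J(c=2)]
  6. access K: MISS. Cache: [H(c=1) R(c=1) D(c=1) K(c=1) J(c=2)]
  7. access J: HIT, count now 3. Cache: [H(c=1) R(c=1) D(c=1) K(c=1) J(c=3)]
  8. access D: HIT, count now 2. Cache: [H(c=1) R(c=1) K(c=1) D(c=2) J(c=3)]
  9. access R: HIT, count now 2. Cache: [H(c=1) K(c=1) D(c=2) R(c=2) J(c=3)]
  10. access T: MISS. Cache: [H(c=1) K(c=1) T(c=1) D(c=2) R(c=2) J(c=3)]
  11. access J: HIT, count now 4. Cache: [H(c=1) K(c=1) T(c=1) D(c=2) R(c=2) J(c=4)]
  12. access H: HIT, count now 2. Cache: [K(c=1) T(c=1) D(c=2) R(c=2) H(c=2) J(c=4)]
  13. access R: HIT, count now 3. Cache: [K(c=1) T(c=1) D(c=2) H(c=2) R(c=3) J(c=4)]
  14. access R: HIT, count now 4. Cache: [K(c=1) T(c=1) D(c=2) H(c=2) J(c=4) R(c=4)]
  15. access J: HIT, count now 5. Cache: [K(c=1) T(c=1) D(c=2) H(c=2) R(c=4) J(c=5)]
  16. access I: MISS. Cache: [K(c=1) T(c=1) I(c=1) D(c=2) H(c=2) R(c=4) J(c=5)]
  17. access K: HIT, count now 2. Cache: [T(c=1) I(c=1) D(c=2) H(c=2) K(c=2) R(c=4) J(c=5)]
  18. access J: HIT, count now 6. Cache: [T(c=1) I(c=1) D(c=2) H(c=2) K(c=2) R(c=4) J(c=6)]
  19. access I: HIT, count now 2. Cache: [T(c=1) D(c=2) H(c=2) K(c=2) I(c=2) R(c=4) J(c=6)]
  20. access K: HIT, count now 3. Cache: [T(c=1) D(c=2) H(c=2) I(c=2) K(c=3) R(c=4) J(c=6)]
  21. access I: HIT, count now 3. Cache: [T(c=1) D(c=2) H(c=2) K(c=3) I(c=3) R(c=4) J(c=6)]
  22. access K: HIT, count now 4. Cache: [T(c=1) D(c=2) H(c=2) I(c=3) R(c=4) K(c=4) J(c=6)]
  23. access K: HIT, count now 5. Cache: [T(c=1) D(c=2) H(c=2) I(c=3) R(c=4) K(c=5) J(c=6)]
  24. access J: HIT, count now 7. Cache: [T(c=1) D(c=2) H(c=2) I(c=3) R(c=4) K(c=5) J(c=7)]
  25. access I: HIT, count now 4. Cache: [T(c=1) D(c=2) H(c=2) R(c=4) I(c=4) K(c=5) J(c=7)]
  26. access D: HIT, count now 3. Cache: [T(c=1) H(c=2) D(c=3) R(c=4) I(c=4) K(c=5) J(c=7)]
  27. access I: HIT, count now 5. Cache: [T(c=1) H(c=2) D(c=3) R(c=4) K(c=5) I(c=5) J(c=7)]
  28. access K: HIT, count now 6. Cache: [T(c=1) H(c=2) D(c=3) R(c=4) I(c=5) K(c=6) J(c=7)]
  29. access D: HIT, count now 4. Cache: [T(c=1) H(c=2) R(c=4) D(c=4) I(c=5) K(c=6) J(c=7)]
  30. access K: HIT, count now 7. Cache: [T(c=1) H(c=2) R(c=4) D(c=4) I(c=5) J(c=7) K(c=7)]
  31. access K: HIT, count now 8. Cache: [T(c=1) H(c=2) R(c=4) D(c=4) I(c=5) J(c=7) K(c=8)]
  32. access H: HIT, count now 3. Cache: [T(c=1) H(c=3) R(c=4) D(c=4) I(c=5) J(c=7) K(c=8)]
  33. access H: HIT, count now 4. Cache: [T(c=1) R(c=4) D(c=4) H(c=4) I(c=5) J(c=7) K(c=8)]
  34. access R: HIT, count now 5. Cache: [T(c=1) D(c=4) H(c=4) I(c=5) R(c=5) J(c=7) K(c=8)]
  35. access J: HIT, count now 8. Cache: [T(c=1) D(c=4) H(c=4) I(c=5) R(c=5) K(c=8) J(c=8)]
  36. access K: HIT, count now 9. Cache: [T(c=1) D(c=4) H(c=4) I(c=5) R(c=5) J(c=8) K(c=9)]
  37. access R: HIT, count now 6. Cache: [T(c=1) D(c=4) H(c=4) I(c=5) R(c=6) J(c=8) K(c=9)]
  38. access I: HIT, count now 6. Cache: [T(c=1) D(c=4) H(c=4) R(c=6) I(c=6) J(c=8) K(c=9)]
  39. access D: HIT, count now 5. Cache: [T(c=1) H(c=4) D(c=5) R(c=6) I(c=6) J(c=8) K(c=9)]
  40. access C: MISS, evict T(c=1). Cache: [C(c=1) H(c=4) D(c=5) R(c=6) I(c=6) J(c=8) K(c=9)]
Total: 32 hits, 8 misses, 1 evictions

Answer: C H D R I J K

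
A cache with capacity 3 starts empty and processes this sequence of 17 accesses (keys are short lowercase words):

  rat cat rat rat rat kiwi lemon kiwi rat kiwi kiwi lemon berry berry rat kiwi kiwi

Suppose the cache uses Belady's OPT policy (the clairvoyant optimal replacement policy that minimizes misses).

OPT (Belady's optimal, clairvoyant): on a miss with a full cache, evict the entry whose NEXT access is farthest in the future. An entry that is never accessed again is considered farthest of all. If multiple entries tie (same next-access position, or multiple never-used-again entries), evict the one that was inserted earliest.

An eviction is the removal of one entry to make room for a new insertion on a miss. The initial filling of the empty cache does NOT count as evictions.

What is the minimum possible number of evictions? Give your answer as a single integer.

OPT (Belady) simulation (capacity=3):
  1. access rat: MISS. Cache: [rat]
  2. access cat: MISS. Cache: [rat cat]
  3. access rat: HIT. Next use of rat: step 4. Cache: [rat cat]
  4. access rat: HIT. Next use of rat: step 5. Cache: [rat cat]
  5. access rat: HIT. Next use of rat: step 9. Cache: [rat cat]
  6. access kiwi: MISS. Cache: [rat cat kiwi]
  7. access lemon: MISS, evict cat (next use: never). Cache: [rat kiwi lemon]
  8. access kiwi: HIT. Next use of kiwi: step 10. Cache: [rat kiwi lemon]
  9. access rat: HIT. Next use of rat: step 15. Cache: [rat kiwi lemon]
  10. access kiwi: HIT. Next use of kiwi: step 11. Cache: [rat kiwi lemon]
  11. access kiwi: HIT. Next use of kiwi: step 16. Cache: [rat kiwi lemon]
  12. access lemon: HIT. Next use of lemon: never. Cache: [rat kiwi lemon]
  13. access berry: MISS, evict lemon (next use: never). Cache: [rat kiwi berry]
  14. access berry: HIT. Next use of berry: never. Cache: [rat kiwi berry]
  15. access rat: HIT. Next use of rat: never. Cache: [rat kiwi berry]
  16. access kiwi: HIT. Next use of kiwi: step 17. Cache: [rat kiwi berry]
  17. access kiwi: HIT. Next use of kiwi: never. Cache: [rat kiwi berry]
Total: 12 hits, 5 misses, 2 evictions

Answer: 2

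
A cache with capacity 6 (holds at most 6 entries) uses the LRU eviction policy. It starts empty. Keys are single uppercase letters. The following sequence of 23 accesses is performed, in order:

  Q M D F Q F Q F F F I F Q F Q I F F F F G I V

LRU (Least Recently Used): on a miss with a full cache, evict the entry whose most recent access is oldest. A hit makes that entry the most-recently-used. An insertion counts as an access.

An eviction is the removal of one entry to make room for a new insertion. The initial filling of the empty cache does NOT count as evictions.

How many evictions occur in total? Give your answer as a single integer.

LRU simulation (capacity=6):
  1. access Q: MISS. Cache (LRU->MRU): [Q]
  2. access M: MISS. Cache (LRU->MRU): [Q M]
  3. access D: MISS. Cache (LRU->MRU): [Q M D]
  4. access F: MISS. Cache (LRU->MRU): [Q M D F]
  5. access Q: HIT. Cache (LRU->MRU): [M D F Q]
  6. access F: HIT. Cache (LRU->MRU): [M D Q F]
  7. access Q: HIT. Cache (LRU->MRU): [M D F Q]
  8. access F: HIT. Cache (LRU->MRU): [M D Q F]
  9. access F: HIT. Cache (LRU->MRU): [M D Q F]
  10. access F: HIT. Cache (LRU->MRU): [M D Q F]
  11. access I: MISS. Cache (LRU->MRU): [M D Q F I]
  12. access F: HIT. Cache (LRU->MRU): [M D Q I F]
  13. access Q: HIT. Cache (LRU->MRU): [M D I F Q]
  14. access F: HIT. Cache (LRU->MRU): [M D I Q F]
  15. access Q: HIT. Cache (LRU->MRU): [M D I F Q]
  16. access I: HIT. Cache (LRU->MRU): [M D F Q I]
  17. access F: HIT. Cache (LRU->MRU): [M D Q I F]
  18. access F: HIT. Cache (LRU->MRU): [M D Q I F]
  19. access F: HIT. Cache (LRU->MRU): [M D Q I F]
  20. access F: HIT. Cache (LRU->MRU): [M D Q I F]
  21. access G: MISS. Cache (LRU->MRU): [M D Q I F G]
  22. access I: HIT. Cache (LRU->MRU): [M D Q F G I]
  23. access V: MISS, evict M. Cache (LRU->MRU): [D Q F G I V]
Total: 16 hits, 7 misses, 1 evictions

Answer: 1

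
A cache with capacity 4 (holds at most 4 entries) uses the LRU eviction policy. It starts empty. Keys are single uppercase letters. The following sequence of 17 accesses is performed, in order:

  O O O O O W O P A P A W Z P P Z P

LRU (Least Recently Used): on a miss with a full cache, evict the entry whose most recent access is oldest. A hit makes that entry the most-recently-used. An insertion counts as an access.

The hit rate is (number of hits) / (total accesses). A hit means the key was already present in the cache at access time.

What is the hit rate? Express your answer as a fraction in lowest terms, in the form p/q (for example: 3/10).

LRU simulation (capacity=4):
  1. access O: MISS. Cache (LRU->MRU): [O]
  2. access O: HIT. Cache (LRU->MRU): [O]
  3. access O: HIT. Cache (LRU->MRU): [O]
  4. access O: HIT. Cache (LRU->MRU): [O]
  5. access O: HIT. Cache (LRU->MRU): [O]
  6. access W: MISS. Cache (LRU->MRU): [O W]
  7. access O: HIT. Cache (LRU->MRU): [W O]
  8. access P: MISS. Cache (LRU->MRU): [W O P]
  9. access A: MISS. Cache (LRU->MRU): [W O P A]
  10. access P: HIT. Cache (LRU->MRU): [W O A P]
  11. access A: HIT. Cache (LRU->MRU): [W O P A]
  12. access W: HIT. Cache (LRU->MRU): [O P A W]
  13. access Z: MISS, evict O. Cache (LRU->MRU): [P A W Z]
  14. access P: HIT. Cache (LRU->MRU): [A W Z P]
  15. access P: HIT. Cache (LRU->MRU): [A W Z P]
  16. access Z: HIT. Cache (LRU->MRU): [A W P Z]
  17. access P: HIT. Cache (LRU->MRU): [A W Z P]
Total: 12 hits, 5 misses, 1 evictions

Hit rate = 12/17

Answer: 12/17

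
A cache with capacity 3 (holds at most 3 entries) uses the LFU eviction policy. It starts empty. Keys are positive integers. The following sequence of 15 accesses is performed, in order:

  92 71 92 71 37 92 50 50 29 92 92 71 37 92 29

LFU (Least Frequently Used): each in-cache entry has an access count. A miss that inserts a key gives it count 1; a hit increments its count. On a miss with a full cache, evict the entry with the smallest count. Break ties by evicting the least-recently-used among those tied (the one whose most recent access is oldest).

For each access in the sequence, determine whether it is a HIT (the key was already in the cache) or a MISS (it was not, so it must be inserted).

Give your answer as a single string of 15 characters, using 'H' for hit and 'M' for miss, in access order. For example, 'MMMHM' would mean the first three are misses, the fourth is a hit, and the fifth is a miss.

Answer: MMHHMHMHMHHMMHM

Derivation:
LFU simulation (capacity=3):
  1. access 92: MISS. Cache: [92(c=1)]
  2. access 71: MISS. Cache: [92(c=1) 71(c=1)]
  3. access 92: HIT, count now 2. Cache: [71(c=1) 92(c=2)]
  4. access 71: HIT, count now 2. Cache: [92(c=2) 71(c=2)]
  5. access 37: MISS. Cache: [37(c=1) 92(c=2) 71(c=2)]
  6. access 92: HIT, count now 3. Cache: [37(c=1) 71(c=2) 92(c=3)]
  7. access 50: MISS, evict 37(c=1). Cache: [50(c=1) 71(c=2) 92(c=3)]
  8. access 50: HIT, count now 2. Cache: [71(c=2) 50(c=2) 92(c=3)]
  9. access 29: MISS, evict 71(c=2). Cache: [29(c=1) 50(c=2) 92(c=3)]
  10. access 92: HIT, count now 4. Cache: [29(c=1) 50(c=2) 92(c=4)]
  11. access 92: HIT, count now 5. Cache: [29(c=1) 50(c=2) 92(c=5)]
  12. access 71: MISS, evict 29(c=1). Cache: [71(c=1) 50(c=2) 92(c=5)]
  13. access 37: MISS, evict 71(c=1). Cache: [37(c=1) 50(c=2) 92(c=5)]
  14. access 92: HIT, count now 6. Cache: [37(c=1) 50(c=2) 92(c=6)]
  15. access 29: MISS, evict 37(c=1). Cache: [29(c=1) 50(c=2) 92(c=6)]
Total: 7 hits, 8 misses, 5 evictions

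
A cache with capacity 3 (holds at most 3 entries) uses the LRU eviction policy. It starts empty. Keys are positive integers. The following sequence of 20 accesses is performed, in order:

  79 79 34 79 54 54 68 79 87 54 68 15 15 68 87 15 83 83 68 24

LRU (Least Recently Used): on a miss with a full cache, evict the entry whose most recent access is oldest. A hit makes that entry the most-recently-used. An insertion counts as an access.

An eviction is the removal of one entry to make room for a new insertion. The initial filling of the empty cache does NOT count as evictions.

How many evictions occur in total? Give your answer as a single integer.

LRU simulation (capacity=3):
  1. access 79: MISS. Cache (LRU->MRU): [79]
  2. access 79: HIT. Cache (LRU->MRU): [79]
  3. access 34: MISS. Cache (LRU->MRU): [79 34]
  4. access 79: HIT. Cache (LRU->MRU): [34 79]
  5. access 54: MISS. Cache (LRU->MRU): [34 79 54]
  6. access 54: HIT. Cache (LRU->MRU): [34 79 54]
  7. access 68: MISS, evict 34. Cache (LRU->MRU): [79 54 68]
  8. access 79: HIT. Cache (LRU->MRU): [54 68 79]
  9. access 87: MISS, evict 54. Cache (LRU->MRU): [68 79 87]
  10. access 54: MISS, evict 68. Cache (LRU->MRU): [79 87 54]
  11. access 68: MISS, evict 79. Cache (LRU->MRU): [87 54 68]
  12. access 15: MISS, evict 87. Cache (LRU->MRU): [54 68 15]
  13. access 15: HIT. Cache (LRU->MRU): [54 68 15]
  14. access 68: HIT. Cache (LRU->MRU): [54 15 68]
  15. access 87: MISS, evict 54. Cache (LRU->MRU): [15 68 87]
  16. access 15: HIT. Cache (LRU->MRU): [68 87 15]
  17. access 83: MISS, evict 68. Cache (LRU->MRU): [87 15 83]
  18. access 83: HIT. Cache (LRU->MRU): [87 15 83]
  19. access 68: MISS, evict 87. Cache (LRU->MRU): [15 83 68]
  20. access 24: MISS, evict 15. Cache (LRU->MRU): [83 68 24]
Total: 8 hits, 12 misses, 9 evictions

Answer: 9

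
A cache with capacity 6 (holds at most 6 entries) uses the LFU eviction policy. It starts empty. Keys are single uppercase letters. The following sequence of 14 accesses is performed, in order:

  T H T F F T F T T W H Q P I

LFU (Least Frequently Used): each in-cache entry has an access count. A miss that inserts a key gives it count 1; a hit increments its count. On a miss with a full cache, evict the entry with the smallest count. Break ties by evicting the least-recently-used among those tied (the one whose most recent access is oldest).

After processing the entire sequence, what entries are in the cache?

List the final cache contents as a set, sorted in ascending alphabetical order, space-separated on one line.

LFU simulation (capacity=6):
  1. access T: MISS. Cache: [T(c=1)]
  2. access H: MISS. Cache: [T(c=1) H(c=1)]
  3. access T: HIT, count now 2. Cache: [H(c=1) T(c=2)]
  4. access F: MISS. Cache: [H(c=1) F(c=1) T(c=2)]
  5. access F: HIT, count now 2. Cache: [H(c=1) T(c=2) F(c=2)]
  6. access T: HIT, count now 3. Cache: [H(c=1) F(c=2) T(c=3)]
  7. access F: HIT, count now 3. Cache: [H(c=1) T(c=3) F(c=3)]
  8. access T: HIT, count now 4. Cache: [H(c=1) F(c=3) T(c=4)]
  9. access T: HIT, count now 5. Cache: [H(c=1) F(c=3) T(c=5)]
  10. access W: MISS. Cache: [H(c=1) W(c=1) F(c=3) T(c=5)]
  11. access H: HIT, count now 2. Cache: [W(c=1) H(c=2) F(c=3) T(c=5)]
  12. access Q: MISS. Cache: [W(c=1) Q(c=1) H(c=2) F(c=3) T(c=5)]
  13. access P: MISS. Cache: [W(c=1) Q(c=1) P(c=1) H(c=2) F(c=3) T(c=5)]
  14. access I: MISS, evict W(c=1). Cache: [Q(c=1) P(c=1) I(c=1) H(c=2) F(c=3) T(c=5)]
Total: 7 hits, 7 misses, 1 evictions

Answer: F H I P Q T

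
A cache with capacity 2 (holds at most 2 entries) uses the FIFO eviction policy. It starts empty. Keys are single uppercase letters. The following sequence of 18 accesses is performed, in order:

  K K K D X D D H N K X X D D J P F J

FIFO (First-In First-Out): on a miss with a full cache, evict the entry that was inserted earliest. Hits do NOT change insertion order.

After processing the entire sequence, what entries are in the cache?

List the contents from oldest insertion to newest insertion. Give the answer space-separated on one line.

Answer: F J

Derivation:
FIFO simulation (capacity=2):
  1. access K: MISS. Cache (old->new): [K]
  2. access K: HIT. Cache (old->new): [K]
  3. access K: HIT. Cache (old->new): [K]
  4. access D: MISS. Cache (old->new): [K D]
  5. access X: MISS, evict K. Cache (old->new): [D X]
  6. access D: HIT. Cache (old->new): [D X]
  7. access D: HIT. Cache (old->new): [D X]
  8. access H: MISS, evict D. Cache (old->new): [X H]
  9. access N: MISS, evict X. Cache (old->new): [H N]
  10. access K: MISS, evict H. Cache (old->new): [N K]
  11. access X: MISS, evict N. Cache (old->new): [K X]
  12. access X: HIT. Cache (old->new): [K X]
  13. access D: MISS, evict K. Cache (old->new): [X D]
  14. access D: HIT. Cache (old->new): [X D]
  15. access J: MISS, evict X. Cache (old->new): [D J]
  16. access P: MISS, evict D. Cache (old->new): [J P]
  17. access F: MISS, evict J. Cache (old->new): [P F]
  18. access J: MISS, evict P. Cache (old->new): [F J]
Total: 6 hits, 12 misses, 10 evictions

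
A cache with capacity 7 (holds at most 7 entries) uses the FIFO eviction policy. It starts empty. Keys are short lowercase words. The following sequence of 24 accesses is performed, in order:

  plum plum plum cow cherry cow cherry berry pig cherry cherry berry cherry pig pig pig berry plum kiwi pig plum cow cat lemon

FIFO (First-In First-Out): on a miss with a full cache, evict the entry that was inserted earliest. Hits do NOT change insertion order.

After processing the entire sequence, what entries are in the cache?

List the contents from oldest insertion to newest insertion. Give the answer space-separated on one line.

Answer: cow cherry berry pig kiwi cat lemon

Derivation:
FIFO simulation (capacity=7):
  1. access plum: MISS. Cache (old->new): [plum]
  2. access plum: HIT. Cache (old->new): [plum]
  3. access plum: HIT. Cache (old->new): [plum]
  4. access cow: MISS. Cache (old->new): [plum cow]
  5. access cherry: MISS. Cache (old->new): [plum cow cherry]
  6. access cow: HIT. Cache (old->new): [plum cow cherry]
  7. access cherry: HIT. Cache (old->new): [plum cow cherry]
  8. access berry: MISS. Cache (old->new): [plum cow cherry berry]
  9. access pig: MISS. Cache (old->new): [plum cow cherry berry pig]
  10. access cherry: HIT. Cache (old->new): [plum cow cherry berry pig]
  11. access cherry: HIT. Cache (old->new): [plum cow cherry berry pig]
  12. access berry: HIT. Cache (old->new): [plum cow cherry berry pig]
  13. access cherry: HIT. Cache (old->new): [plum cow cherry berry pig]
  14. access pig: HIT. Cache (old->new): [plum cow cherry berry pig]
  15. access pig: HIT. Cache (old->new): [plum cow cherry berry pig]
  16. access pig: HIT. Cache (old->new): [plum cow cherry berry pig]
  17. access berry: HIT. Cache (old->new): [plum cow cherry berry pig]
  18. access plum: HIT. Cache (old->new): [plum cow cherry berry pig]
  19. access kiwi: MISS. Cache (old->new): [plum cow cherry berry pig kiwi]
  20. access pig: HIT. Cache (old->new): [plum cow cherry berry pig kiwi]
  21. access plum: HIT. Cache (old->new): [plum cow cherry berry pig kiwi]
  22. access cow: HIT. Cache (old->new): [plum cow cherry berry pig kiwi]
  23. access cat: MISS. Cache (old->new): [plum cow cherry berry pig kiwi cat]
  24. access lemon: MISS, evict plum. Cache (old->new): [cow cherry berry pig kiwi cat lemon]
Total: 16 hits, 8 misses, 1 evictions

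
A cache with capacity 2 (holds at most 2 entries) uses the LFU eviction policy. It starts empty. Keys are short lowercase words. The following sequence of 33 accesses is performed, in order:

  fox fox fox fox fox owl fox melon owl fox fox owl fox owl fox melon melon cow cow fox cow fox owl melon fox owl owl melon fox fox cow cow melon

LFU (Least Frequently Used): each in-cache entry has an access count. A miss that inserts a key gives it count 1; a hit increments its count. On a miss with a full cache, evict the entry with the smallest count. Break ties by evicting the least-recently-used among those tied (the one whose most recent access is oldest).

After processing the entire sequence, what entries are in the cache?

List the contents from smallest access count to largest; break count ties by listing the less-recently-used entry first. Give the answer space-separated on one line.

LFU simulation (capacity=2):
  1. access fox: MISS. Cache: [fox(c=1)]
  2. access fox: HIT, count now 2. Cache: [fox(c=2)]
  3. access fox: HIT, count now 3. Cache: [fox(c=3)]
  4. access fox: HIT, count now 4. Cache: [fox(c=4)]
  5. access fox: HIT, count now 5. Cache: [fox(c=5)]
  6. access owl: MISS. Cache: [owl(c=1) fox(c=5)]
  7. access fox: HIT, count now 6. Cache: [owl(c=1) fox(c=6)]
  8. access melon: MISS, evict owl(c=1). Cache: [melon(c=1) fox(c=6)]
  9. access owl: MISS, evict melon(c=1). Cache: [owl(c=1) fox(c=6)]
  10. access fox: HIT, count now 7. Cache: [owl(c=1) fox(c=7)]
  11. access fox: HIT, count now 8. Cache: [owl(c=1) fox(c=8)]
  12. access owl: HIT, count now 2. Cache: [owl(c=2) fox(c=8)]
  13. access fox: HIT, count now 9. Cache: [owl(c=2) fox(c=9)]
  14. access owl: HIT, count now 3. Cache: [owl(c=3) fox(c=9)]
  15. access fox: HIT, count now 10. Cache: [owl(c=3) fox(c=10)]
  16. access melon: MISS, evict owl(c=3). Cache: [melon(c=1) fox(c=10)]
  17. access melon: HIT, count now 2. Cache: [melon(c=2) fox(c=10)]
  18. access cow: MISS, evict melon(c=2). Cache: [cow(c=1) fox(c=10)]
  19. access cow: HIT, count now 2. Cache: [cow(c=2) fox(c=10)]
  20. access fox: HIT, count now 11. Cache: [cow(c=2) fox(c=11)]
  21. access cow: HIT, count now 3. Cache: [cow(c=3) fox(c=11)]
  22. access fox: HIT, count now 12. Cache: [cow(c=3) fox(c=12)]
  23. access owl: MISS, evict cow(c=3). Cache: [owl(c=1) fox(c=12)]
  24. access melon: MISS, evict owl(c=1). Cache: [melon(c=1) fox(c=12)]
  25. access fox: HIT, count now 13. Cache: [melon(c=1) fox(c=13)]
  26. access owl: MISS, evict melon(c=1). Cache: [owl(c=1) fox(c=13)]
  27. access owl: HIT, count now 2. Cache: [owl(c=2) fox(c=13)]
  28. access melon: MISS, evict owl(c=2). Cache: [melon(c=1) fox(c=13)]
  29. access fox: HIT, count now 14. Cache: [melon(c=1) fox(c=14)]
  30. access fox: HIT, count now 15. Cache: [melon(c=1) fox(c=15)]
  31. access cow: MISS, evict melon(c=1). Cache: [cow(c=1) fox(c=15)]
  32. access cow: HIT, count now 2. Cache: [cow(c=2) fox(c=15)]
  33. access melon: MISS, evict cow(c=2). Cache: [melon(c=1) fox(c=15)]
Total: 21 hits, 12 misses, 10 evictions

Answer: melon fox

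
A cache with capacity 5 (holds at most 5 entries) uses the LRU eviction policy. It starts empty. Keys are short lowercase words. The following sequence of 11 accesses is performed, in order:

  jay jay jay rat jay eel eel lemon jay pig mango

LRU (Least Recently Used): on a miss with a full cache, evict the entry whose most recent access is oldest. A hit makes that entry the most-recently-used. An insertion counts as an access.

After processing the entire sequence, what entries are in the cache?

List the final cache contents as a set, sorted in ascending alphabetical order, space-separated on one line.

Answer: eel jay lemon mango pig

Derivation:
LRU simulation (capacity=5):
  1. access jay: MISS. Cache (LRU->MRU): [jay]
  2. access jay: HIT. Cache (LRU->MRU): [jay]
  3. access jay: HIT. Cache (LRU->MRU): [jay]
  4. access rat: MISS. Cache (LRU->MRU): [jay rat]
  5. access jay: HIT. Cache (LRU->MRU): [rat jay]
  6. access eel: MISS. Cache (LRU->MRU): [rat jay eel]
  7. access eel: HIT. Cache (LRU->MRU): [rat jay eel]
  8. access lemon: MISS. Cache (LRU->MRU): [rat jay eel lemon]
  9. access jay: HIT. Cache (LRU->MRU): [rat eel lemon jay]
  10. access pig: MISS. Cache (LRU->MRU): [rat eel lemon jay pig]
  11. access mango: MISS, evict rat. Cache (LRU->MRU): [eel lemon jay pig mango]
Total: 5 hits, 6 misses, 1 evictions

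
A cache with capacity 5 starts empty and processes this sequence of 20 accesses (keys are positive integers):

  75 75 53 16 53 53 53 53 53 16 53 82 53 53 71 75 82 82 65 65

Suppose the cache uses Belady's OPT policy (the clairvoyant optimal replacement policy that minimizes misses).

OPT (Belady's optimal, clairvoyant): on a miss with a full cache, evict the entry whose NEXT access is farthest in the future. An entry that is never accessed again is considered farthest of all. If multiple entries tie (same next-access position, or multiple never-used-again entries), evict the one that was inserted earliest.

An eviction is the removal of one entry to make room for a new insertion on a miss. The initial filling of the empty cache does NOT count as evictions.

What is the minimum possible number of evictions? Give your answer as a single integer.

Answer: 1

Derivation:
OPT (Belady) simulation (capacity=5):
  1. access 75: MISS. Cache: [75]
  2. access 75: HIT. Next use of 75: step 16. Cache: [75]
  3. access 53: MISS. Cache: [75 53]
  4. access 16: MISS. Cache: [75 53 16]
  5. access 53: HIT. Next use of 53: step 6. Cache: [75 53 16]
  6. access 53: HIT. Next use of 53: step 7. Cache: [75 53 16]
  7. access 53: HIT. Next use of 53: step 8. Cache: [75 53 16]
  8. access 53: HIT. Next use of 53: step 9. Cache: [75 53 16]
  9. access 53: HIT. Next use of 53: step 11. Cache: [75 53 16]
  10. access 16: HIT. Next use of 16: never. Cache: [75 53 16]
  11. access 53: HIT. Next use of 53: step 13. Cache: [75 53 16]
  12. access 82: MISS. Cache: [75 53 16 82]
  13. access 53: HIT. Next use of 53: step 14. Cache: [75 53 16 82]
  14. access 53: HIT. Next use of 53: never. Cache: [75 53 16 82]
  15. access 71: MISS. Cache: [75 53 16 82 71]
  16. access 75: HIT. Next use of 75: never. Cache: [75 53 16 82 71]
  17. access 82: HIT. Next use of 82: step 18. Cache: [75 53 16 82 71]
  18. access 82: HIT. Next use of 82: never. Cache: [75 53 16 82 71]
  19. access 65: MISS, evict 75 (next use: never). Cache: [53 16 82 71 65]
  20. access 65: HIT. Next use of 65: never. Cache: [53 16 82 71 65]
Total: 14 hits, 6 misses, 1 evictions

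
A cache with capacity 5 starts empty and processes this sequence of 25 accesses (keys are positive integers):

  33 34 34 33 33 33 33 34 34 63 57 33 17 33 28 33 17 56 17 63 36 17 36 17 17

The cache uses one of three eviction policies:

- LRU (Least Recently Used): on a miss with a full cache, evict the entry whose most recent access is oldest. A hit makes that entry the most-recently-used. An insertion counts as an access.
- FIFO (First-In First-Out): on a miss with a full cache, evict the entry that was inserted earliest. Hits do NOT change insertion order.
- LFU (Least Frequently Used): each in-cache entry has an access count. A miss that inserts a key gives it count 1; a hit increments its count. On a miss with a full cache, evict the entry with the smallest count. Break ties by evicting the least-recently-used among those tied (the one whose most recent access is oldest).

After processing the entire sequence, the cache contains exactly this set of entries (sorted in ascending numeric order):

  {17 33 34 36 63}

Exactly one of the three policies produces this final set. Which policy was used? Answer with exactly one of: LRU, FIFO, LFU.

Simulating under each policy and comparing final sets:
  LRU: final set = {17 33 36 56 63} -> differs
  FIFO: final set = {17 33 36 56 63} -> differs
  LFU: final set = {17 33 34 36 63} -> MATCHES target
Only LFU produces the target set.

Answer: LFU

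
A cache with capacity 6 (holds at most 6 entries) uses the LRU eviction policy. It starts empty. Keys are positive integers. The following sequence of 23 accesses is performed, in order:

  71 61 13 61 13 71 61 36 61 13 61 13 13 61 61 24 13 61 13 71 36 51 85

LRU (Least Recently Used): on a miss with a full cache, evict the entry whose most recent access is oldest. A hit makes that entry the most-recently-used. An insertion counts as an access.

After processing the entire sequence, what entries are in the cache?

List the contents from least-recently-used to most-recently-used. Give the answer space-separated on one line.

LRU simulation (capacity=6):
  1. access 71: MISS. Cache (LRU->MRU): [71]
  2. access 61: MISS. Cache (LRU->MRU): [71 61]
  3. access 13: MISS. Cache (LRU->MRU): [71 61 13]
  4. access 61: HIT. Cache (LRU->MRU): [71 13 61]
  5. access 13: HIT. Cache (LRU->MRU): [71 61 13]
  6. access 71: HIT. Cache (LRU->MRU): [61 13 71]
  7. access 61: HIT. Cache (LRU->MRU): [13 71 61]
  8. access 36: MISS. Cache (LRU->MRU): [13 71 61 36]
  9. access 61: HIT. Cache (LRU->MRU): [13 71 36 61]
  10. access 13: HIT. Cache (LRU->MRU): [71 36 61 13]
  11. access 61: HIT. Cache (LRU->MRU): [71 36 13 61]
  12. access 13: HIT. Cache (LRU->MRU): [71 36 61 13]
  13. access 13: HIT. Cache (LRU->MRU): [71 36 61 13]
  14. access 61: HIT. Cache (LRU->MRU): [71 36 13 61]
  15. access 61: HIT. Cache (LRU->MRU): [71 36 13 61]
  16. access 24: MISS. Cache (LRU->MRU): [71 36 13 61 24]
  17. access 13: HIT. Cache (LRU->MRU): [71 36 61 24 13]
  18. access 61: HIT. Cache (LRU->MRU): [71 36 24 13 61]
  19. access 13: HIT. Cache (LRU->MRU): [71 36 24 61 13]
  20. access 71: HIT. Cache (LRU->MRU): [36 24 61 13 71]
  21. access 36: HIT. Cache (LRU->MRU): [24 61 13 71 36]
  22. access 51: MISS. Cache (LRU->MRU): [24 61 13 71 36 51]
  23. access 85: MISS, evict 24. Cache (LRU->MRU): [61 13 71 36 51 85]
Total: 16 hits, 7 misses, 1 evictions

Answer: 61 13 71 36 51 85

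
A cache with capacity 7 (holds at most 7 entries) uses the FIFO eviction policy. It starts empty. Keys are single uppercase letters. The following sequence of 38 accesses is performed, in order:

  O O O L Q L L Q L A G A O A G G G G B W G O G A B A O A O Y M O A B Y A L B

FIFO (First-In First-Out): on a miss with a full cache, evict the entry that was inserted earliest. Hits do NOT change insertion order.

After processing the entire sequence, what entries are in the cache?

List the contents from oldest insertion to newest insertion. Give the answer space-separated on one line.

Answer: G B W Y M O L

Derivation:
FIFO simulation (capacity=7):
  1. access O: MISS. Cache (old->new): [O]
  2. access O: HIT. Cache (old->new): [O]
  3. access O: HIT. Cache (old->new): [O]
  4. access L: MISS. Cache (old->new): [O L]
  5. access Q: MISS. Cache (old->new): [O L Q]
  6. access L: HIT. Cache (old->new): [O L Q]
  7. access L: HIT. Cache (old->new): [O L Q]
  8. access Q: HIT. Cache (old->new): [O L Q]
  9. access L: HIT. Cache (old->new): [O L Q]
  10. access A: MISS. Cache (old->new): [O L Q A]
  11. access G: MISS. Cache (old->new): [O L Q A G]
  12. access A: HIT. Cache (old->new): [O L Q A G]
  13. access O: HIT. Cache (old->new): [O L Q A G]
  14. access A: HIT. Cache (old->new): [O L Q A G]
  15. access G: HIT. Cache (old->new): [O L Q A G]
  16. access G: HIT. Cache (old->new): [O L Q A G]
  17. access G: HIT. Cache (old->new): [O L Q A G]
  18. access G: HIT. Cache (old->new): [O L Q A G]
  19. access B: MISS. Cache (old->new): [O L Q A G B]
  20. access W: MISS. Cache (old->new): [O L Q A G B W]
  21. access G: HIT. Cache (old->new): [O L Q A G B W]
  22. access O: HIT. Cache (old->new): [O L Q A G B W]
  23. access G: HIT. Cache (old->new): [O L Q A G B W]
  24. access A: HIT. Cache (old->new): [O L Q A G B W]
  25. access B: HIT. Cache (old->new): [O L Q A G B W]
  26. access A: HIT. Cache (old->new): [O L Q A G B W]
  27. access O: HIT. Cache (old->new): [O L Q A G B W]
  28. access A: HIT. Cache (old->new): [O L Q A G B W]
  29. access O: HIT. Cache (old->new): [O L Q A G B W]
  30. access Y: MISS, evict O. Cache (old->new): [L Q A G B W Y]
  31. access M: MISS, evict L. Cache (old->new): [Q A G B W Y M]
  32. access O: MISS, evict Q. Cache (old->new): [A G B W Y M O]
  33. access A: HIT. Cache (old->new): [A G B W Y M O]
  34. access B: HIT. Cache (old->new): [A G B W Y M O]
  35. access Y: HIT. Cache (old->new): [A G B W Y M O]
  36. access A: HIT. Cache (old->new): [A G B W Y M O]
  37. access L: MISS, evict A. Cache (old->new): [G B W Y M O L]
  38. access B: HIT. Cache (old->new): [G B W Y M O L]
Total: 27 hits, 11 misses, 4 evictions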